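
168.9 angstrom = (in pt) 4.788e-05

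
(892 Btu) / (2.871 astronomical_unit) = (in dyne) 0.2191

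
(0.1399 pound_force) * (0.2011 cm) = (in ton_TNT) 2.991e-13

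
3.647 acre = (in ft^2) 1.589e+05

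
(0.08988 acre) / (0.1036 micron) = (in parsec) 1.138e-07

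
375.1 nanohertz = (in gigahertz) 3.751e-16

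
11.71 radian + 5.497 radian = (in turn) 2.739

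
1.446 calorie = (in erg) 6.05e+07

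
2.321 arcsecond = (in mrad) 0.01125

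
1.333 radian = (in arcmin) 4583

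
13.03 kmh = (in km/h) 13.03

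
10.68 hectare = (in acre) 26.39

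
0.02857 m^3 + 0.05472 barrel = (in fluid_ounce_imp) 1312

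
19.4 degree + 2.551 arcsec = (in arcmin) 1164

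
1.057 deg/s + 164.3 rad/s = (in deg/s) 9415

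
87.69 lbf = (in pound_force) 87.69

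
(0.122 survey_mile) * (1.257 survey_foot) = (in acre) 0.01859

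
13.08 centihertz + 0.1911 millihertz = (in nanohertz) 1.31e+08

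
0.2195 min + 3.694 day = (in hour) 88.66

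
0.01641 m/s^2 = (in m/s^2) 0.01641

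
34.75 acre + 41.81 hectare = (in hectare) 55.87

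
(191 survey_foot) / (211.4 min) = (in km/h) 0.01652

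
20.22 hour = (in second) 7.279e+04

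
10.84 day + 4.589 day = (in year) 0.04227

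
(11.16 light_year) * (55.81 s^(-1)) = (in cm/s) 5.893e+20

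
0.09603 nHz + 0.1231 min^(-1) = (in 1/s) 0.002052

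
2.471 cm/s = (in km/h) 0.08896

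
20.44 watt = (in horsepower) 0.02741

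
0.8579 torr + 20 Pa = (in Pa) 134.4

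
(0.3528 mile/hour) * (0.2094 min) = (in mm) 1982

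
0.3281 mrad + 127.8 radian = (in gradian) 8136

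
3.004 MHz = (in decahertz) 3.004e+05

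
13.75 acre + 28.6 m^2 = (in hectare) 5.567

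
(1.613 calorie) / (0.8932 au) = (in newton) 5.051e-11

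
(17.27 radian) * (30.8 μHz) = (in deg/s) 0.03048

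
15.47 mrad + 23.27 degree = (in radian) 0.4216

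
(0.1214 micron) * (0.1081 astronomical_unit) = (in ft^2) 2.113e+04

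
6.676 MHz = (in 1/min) 4.006e+08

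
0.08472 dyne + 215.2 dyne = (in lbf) 0.000484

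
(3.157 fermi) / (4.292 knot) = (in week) 2.364e-21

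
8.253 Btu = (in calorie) 2081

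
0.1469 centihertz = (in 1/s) 0.001469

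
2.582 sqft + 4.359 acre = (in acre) 4.359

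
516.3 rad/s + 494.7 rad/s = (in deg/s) 5.793e+04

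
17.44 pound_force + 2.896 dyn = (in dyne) 7.758e+06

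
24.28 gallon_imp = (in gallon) 29.16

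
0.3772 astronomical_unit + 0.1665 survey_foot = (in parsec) 1.829e-06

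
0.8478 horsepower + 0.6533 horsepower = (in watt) 1119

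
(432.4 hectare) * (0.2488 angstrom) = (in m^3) 0.0001076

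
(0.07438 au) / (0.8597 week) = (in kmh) 7.704e+04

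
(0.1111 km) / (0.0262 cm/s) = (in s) 4.24e+05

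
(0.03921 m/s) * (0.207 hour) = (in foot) 95.86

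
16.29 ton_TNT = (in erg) 6.816e+17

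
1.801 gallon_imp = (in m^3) 0.008188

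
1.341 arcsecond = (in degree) 0.0003725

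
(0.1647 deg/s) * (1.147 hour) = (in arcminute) 4.08e+04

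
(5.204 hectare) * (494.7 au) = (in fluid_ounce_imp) 1.355e+23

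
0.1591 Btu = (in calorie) 40.12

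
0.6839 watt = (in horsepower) 0.0009171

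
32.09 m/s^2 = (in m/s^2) 32.09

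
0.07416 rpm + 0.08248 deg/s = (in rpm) 0.08791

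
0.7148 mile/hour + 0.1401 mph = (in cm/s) 38.22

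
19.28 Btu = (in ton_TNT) 4.862e-06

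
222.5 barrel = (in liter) 3.537e+04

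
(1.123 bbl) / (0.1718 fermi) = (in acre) 2.568e+11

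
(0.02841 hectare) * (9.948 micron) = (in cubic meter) 0.002826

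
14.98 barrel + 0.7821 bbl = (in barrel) 15.76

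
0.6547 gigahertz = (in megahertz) 654.7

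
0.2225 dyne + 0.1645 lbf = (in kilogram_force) 0.07462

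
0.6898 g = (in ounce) 0.02433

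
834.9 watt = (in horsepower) 1.12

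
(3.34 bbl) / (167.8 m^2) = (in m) 0.003165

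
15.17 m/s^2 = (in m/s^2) 15.17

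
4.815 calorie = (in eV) 1.257e+20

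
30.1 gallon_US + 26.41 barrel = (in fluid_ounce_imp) 1.518e+05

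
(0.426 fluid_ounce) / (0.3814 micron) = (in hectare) 0.003303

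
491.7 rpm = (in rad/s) 51.49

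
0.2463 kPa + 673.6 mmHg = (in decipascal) 9.005e+05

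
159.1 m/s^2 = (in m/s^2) 159.1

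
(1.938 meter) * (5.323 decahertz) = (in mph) 230.8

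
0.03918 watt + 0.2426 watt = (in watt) 0.2818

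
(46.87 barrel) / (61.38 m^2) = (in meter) 0.1214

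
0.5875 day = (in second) 5.076e+04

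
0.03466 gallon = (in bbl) 0.0008252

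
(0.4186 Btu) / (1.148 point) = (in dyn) 1.091e+11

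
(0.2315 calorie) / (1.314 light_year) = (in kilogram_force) 7.945e-18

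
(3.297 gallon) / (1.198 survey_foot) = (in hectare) 3.418e-06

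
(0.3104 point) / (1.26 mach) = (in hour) 7.09e-11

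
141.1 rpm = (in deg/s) 846.6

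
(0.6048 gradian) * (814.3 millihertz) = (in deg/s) 0.4432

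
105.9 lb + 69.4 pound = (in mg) 7.951e+07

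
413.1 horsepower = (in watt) 3.08e+05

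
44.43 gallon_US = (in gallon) 44.43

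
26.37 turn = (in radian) 165.7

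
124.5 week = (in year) 2.388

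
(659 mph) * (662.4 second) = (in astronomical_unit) 1.304e-06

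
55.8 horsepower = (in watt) 4.161e+04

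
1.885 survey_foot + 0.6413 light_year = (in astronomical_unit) 4.056e+04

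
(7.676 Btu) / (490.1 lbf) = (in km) 0.003715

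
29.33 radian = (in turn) 4.668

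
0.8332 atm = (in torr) 633.2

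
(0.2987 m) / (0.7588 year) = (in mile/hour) 2.792e-08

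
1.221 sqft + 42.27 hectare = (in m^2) 4.227e+05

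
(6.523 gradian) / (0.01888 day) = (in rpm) 0.0005998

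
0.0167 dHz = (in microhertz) 1670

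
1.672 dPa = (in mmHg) 0.001254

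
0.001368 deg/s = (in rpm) 0.000228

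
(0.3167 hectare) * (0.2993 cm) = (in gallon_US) 2504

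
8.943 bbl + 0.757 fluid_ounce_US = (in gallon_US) 375.6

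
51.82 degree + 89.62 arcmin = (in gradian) 59.24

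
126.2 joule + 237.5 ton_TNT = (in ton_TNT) 237.5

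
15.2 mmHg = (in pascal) 2026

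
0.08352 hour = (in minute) 5.011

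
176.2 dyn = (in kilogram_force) 0.0001797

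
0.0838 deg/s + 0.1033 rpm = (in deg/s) 0.7036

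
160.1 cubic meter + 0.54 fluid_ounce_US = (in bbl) 1007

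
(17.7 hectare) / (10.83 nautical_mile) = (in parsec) 2.86e-16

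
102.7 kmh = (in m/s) 28.53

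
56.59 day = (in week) 8.084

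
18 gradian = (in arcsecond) 5.832e+04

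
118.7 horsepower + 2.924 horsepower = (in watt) 9.07e+04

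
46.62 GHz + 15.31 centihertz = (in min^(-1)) 2.797e+12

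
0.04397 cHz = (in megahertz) 4.397e-10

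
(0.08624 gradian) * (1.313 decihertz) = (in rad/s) 0.0001779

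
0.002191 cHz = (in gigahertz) 2.191e-14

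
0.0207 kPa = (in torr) 0.1553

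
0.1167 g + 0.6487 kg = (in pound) 1.43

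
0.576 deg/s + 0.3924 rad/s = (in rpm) 3.843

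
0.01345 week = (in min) 135.6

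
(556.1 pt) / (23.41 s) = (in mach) 2.461e-05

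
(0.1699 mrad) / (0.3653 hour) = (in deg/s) 7.402e-06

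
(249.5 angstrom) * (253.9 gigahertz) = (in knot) 1.231e+04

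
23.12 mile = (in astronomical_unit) 2.487e-07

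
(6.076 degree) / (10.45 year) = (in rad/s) 3.218e-10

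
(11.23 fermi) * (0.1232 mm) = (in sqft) 1.489e-17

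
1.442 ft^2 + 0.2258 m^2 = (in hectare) 3.598e-05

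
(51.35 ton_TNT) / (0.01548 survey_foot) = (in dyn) 4.553e+18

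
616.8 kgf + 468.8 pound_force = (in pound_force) 1829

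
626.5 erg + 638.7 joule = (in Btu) 0.6054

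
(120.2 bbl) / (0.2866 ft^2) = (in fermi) 7.177e+17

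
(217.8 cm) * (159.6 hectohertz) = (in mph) 7.776e+04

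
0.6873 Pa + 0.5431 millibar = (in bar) 0.00055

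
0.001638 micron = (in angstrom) 16.38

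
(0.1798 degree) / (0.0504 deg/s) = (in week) 5.899e-06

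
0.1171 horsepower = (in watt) 87.32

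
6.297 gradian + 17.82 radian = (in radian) 17.92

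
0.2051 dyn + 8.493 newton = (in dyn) 8.493e+05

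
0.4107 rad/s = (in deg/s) 23.53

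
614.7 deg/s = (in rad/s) 10.73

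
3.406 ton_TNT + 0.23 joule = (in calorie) 3.406e+09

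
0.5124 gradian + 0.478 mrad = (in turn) 0.001357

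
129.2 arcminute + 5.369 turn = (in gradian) 2150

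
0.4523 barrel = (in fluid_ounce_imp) 2531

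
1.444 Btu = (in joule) 1524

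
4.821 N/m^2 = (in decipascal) 48.21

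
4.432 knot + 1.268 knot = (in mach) 0.008612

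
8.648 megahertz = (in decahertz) 8.648e+05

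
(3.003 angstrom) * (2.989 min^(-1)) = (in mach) 4.394e-14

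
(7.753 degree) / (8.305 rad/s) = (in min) 0.0002716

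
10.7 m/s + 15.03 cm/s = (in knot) 21.09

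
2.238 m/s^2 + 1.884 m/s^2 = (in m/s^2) 4.122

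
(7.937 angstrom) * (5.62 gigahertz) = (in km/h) 16.06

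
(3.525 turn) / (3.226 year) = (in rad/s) 2.177e-07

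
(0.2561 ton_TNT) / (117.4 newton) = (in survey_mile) 5671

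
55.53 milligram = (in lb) 0.0001224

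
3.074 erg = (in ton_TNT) 7.347e-17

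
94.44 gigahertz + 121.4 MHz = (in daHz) 9.456e+09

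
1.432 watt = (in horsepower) 0.00192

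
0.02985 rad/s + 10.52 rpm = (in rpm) 10.81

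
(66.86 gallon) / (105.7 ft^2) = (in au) 1.723e-13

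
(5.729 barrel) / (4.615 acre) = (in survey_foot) 0.00016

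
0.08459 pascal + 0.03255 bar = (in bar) 0.03255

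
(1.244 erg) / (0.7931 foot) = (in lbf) 1.157e-07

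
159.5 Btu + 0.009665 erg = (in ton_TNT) 4.022e-05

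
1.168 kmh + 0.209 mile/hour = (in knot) 0.8123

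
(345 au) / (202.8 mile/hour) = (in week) 9.413e+05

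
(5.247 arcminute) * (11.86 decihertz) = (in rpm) 0.01729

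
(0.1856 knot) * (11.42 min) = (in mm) 6.542e+04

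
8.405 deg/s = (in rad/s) 0.1467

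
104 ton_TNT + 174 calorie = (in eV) 2.716e+30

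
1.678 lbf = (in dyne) 7.464e+05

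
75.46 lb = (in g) 3.423e+04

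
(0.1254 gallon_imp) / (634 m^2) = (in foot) 2.95e-06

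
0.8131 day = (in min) 1171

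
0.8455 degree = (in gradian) 0.9394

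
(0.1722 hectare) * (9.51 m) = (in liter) 1.638e+07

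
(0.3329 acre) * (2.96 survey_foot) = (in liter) 1.215e+06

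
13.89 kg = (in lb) 30.62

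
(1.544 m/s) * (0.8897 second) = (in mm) 1374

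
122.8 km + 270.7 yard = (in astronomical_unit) 8.225e-07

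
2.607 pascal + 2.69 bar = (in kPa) 269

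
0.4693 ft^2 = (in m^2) 0.0436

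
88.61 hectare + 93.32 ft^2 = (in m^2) 8.861e+05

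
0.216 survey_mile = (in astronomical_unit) 2.324e-09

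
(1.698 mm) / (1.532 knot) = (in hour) 5.985e-07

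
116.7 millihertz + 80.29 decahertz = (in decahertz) 80.3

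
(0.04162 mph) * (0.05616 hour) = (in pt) 1.066e+04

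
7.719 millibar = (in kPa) 0.7719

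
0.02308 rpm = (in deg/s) 0.1385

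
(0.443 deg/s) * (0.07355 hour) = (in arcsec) 4.223e+05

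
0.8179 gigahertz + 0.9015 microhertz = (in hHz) 8.179e+06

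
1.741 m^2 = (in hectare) 0.0001741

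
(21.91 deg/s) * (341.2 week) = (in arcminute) 2.713e+11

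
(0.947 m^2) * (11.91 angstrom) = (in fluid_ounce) 3.814e-05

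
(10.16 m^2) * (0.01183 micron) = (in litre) 0.0001202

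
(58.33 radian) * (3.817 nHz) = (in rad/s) 2.226e-07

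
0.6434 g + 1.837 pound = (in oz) 29.41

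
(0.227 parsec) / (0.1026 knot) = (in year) 4.208e+09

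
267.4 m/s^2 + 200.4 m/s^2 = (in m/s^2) 467.8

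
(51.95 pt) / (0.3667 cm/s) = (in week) 8.264e-06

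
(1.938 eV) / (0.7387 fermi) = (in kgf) 4.286e-05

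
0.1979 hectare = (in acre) 0.489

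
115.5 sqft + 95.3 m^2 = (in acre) 0.0262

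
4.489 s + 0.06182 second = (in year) 1.443e-07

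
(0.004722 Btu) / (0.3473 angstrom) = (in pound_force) 3.225e+10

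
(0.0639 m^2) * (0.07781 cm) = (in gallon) 0.01313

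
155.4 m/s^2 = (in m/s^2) 155.4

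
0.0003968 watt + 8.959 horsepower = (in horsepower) 8.959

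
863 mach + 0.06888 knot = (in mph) 6.573e+05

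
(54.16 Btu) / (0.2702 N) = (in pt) 5.995e+08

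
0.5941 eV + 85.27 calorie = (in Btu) 0.3382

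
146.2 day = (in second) 1.263e+07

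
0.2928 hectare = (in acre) 0.7235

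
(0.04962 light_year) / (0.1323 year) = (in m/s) 1.125e+08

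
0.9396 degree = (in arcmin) 56.38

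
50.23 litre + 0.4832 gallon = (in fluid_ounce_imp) 1832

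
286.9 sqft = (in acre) 0.006586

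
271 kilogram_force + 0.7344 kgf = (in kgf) 271.7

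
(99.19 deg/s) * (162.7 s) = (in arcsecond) 5.81e+07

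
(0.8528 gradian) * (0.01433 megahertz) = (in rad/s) 192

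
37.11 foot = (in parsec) 3.666e-16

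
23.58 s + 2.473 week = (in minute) 2.493e+04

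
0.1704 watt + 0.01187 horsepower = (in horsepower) 0.0121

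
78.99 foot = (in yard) 26.33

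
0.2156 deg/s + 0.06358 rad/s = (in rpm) 0.6431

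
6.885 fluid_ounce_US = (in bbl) 0.001281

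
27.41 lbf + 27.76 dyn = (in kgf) 12.43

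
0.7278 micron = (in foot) 2.388e-06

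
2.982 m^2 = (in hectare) 0.0002982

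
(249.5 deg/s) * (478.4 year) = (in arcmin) 2.258e+14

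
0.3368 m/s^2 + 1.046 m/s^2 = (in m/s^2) 1.383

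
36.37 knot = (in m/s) 18.71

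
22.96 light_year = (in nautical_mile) 1.173e+14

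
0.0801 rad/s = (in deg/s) 4.589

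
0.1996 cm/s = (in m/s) 0.001996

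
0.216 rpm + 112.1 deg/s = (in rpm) 18.9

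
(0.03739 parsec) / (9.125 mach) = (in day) 4.298e+06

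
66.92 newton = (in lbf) 15.04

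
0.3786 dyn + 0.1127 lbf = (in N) 0.5013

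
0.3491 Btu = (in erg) 3.683e+09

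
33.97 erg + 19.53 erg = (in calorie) 1.279e-06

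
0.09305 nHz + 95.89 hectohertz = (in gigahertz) 9.589e-06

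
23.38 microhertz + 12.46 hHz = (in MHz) 0.001246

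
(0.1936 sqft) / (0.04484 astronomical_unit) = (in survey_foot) 8.797e-12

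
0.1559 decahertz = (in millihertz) 1559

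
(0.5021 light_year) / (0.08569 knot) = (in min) 1.796e+15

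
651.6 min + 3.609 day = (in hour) 97.48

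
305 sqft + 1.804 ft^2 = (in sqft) 306.8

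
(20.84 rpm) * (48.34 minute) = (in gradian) 4.03e+05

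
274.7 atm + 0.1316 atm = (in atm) 274.8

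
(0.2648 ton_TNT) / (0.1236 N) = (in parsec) 2.905e-07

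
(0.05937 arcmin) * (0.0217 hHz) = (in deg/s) 0.002147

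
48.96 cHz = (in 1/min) 29.38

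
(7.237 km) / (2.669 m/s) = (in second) 2712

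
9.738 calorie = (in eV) 2.543e+20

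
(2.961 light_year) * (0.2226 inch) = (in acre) 3.914e+10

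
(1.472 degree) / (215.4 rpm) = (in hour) 3.164e-07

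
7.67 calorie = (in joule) 32.09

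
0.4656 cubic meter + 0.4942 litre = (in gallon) 123.1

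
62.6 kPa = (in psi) 9.079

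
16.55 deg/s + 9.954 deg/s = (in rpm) 4.417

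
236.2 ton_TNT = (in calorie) 2.362e+11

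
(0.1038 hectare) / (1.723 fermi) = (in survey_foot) 1.976e+18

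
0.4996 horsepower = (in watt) 372.6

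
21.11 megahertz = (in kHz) 2.111e+04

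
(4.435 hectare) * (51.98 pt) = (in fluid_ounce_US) 2.75e+07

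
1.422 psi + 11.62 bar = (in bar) 11.72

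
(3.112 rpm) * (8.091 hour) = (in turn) 1511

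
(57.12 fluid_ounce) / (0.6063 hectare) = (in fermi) 2.786e+08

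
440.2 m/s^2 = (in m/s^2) 440.2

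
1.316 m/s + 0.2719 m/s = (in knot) 3.087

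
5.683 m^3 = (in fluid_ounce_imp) 2e+05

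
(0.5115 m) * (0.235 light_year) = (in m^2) 1.137e+15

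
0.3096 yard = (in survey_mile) 0.0001759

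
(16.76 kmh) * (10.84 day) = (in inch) 1.717e+08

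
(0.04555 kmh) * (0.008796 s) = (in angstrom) 1.113e+06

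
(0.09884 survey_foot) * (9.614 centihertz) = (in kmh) 0.01043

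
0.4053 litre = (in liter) 0.4053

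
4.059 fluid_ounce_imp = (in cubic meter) 0.0001153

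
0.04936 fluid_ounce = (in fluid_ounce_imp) 0.05138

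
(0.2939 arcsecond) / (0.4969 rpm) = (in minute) 4.564e-07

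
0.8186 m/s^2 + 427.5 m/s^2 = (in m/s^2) 428.3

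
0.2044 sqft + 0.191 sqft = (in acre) 9.077e-06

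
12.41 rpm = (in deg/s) 74.46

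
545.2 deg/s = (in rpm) 90.87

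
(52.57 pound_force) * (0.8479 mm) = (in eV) 1.238e+18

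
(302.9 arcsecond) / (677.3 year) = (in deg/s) 3.939e-12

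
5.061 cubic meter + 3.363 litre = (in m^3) 5.064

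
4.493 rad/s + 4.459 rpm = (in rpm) 47.36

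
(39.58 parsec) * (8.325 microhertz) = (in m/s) 1.017e+13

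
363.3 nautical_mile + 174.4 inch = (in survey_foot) 2.207e+06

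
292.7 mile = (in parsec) 1.527e-11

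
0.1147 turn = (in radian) 0.7207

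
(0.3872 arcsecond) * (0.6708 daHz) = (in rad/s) 1.259e-05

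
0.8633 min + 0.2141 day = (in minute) 309.2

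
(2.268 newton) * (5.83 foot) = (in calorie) 0.9632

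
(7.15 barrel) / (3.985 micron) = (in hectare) 28.53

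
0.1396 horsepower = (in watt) 104.1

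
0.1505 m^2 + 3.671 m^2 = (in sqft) 41.13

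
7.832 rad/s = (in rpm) 74.79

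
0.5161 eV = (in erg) 8.269e-13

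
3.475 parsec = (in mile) 6.663e+13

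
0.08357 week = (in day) 0.585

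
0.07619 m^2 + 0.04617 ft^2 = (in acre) 1.989e-05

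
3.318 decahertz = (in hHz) 0.3318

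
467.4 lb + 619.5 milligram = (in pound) 467.4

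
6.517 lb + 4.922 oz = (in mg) 3.096e+06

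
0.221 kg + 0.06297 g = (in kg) 0.2211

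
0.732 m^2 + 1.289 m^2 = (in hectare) 0.0002021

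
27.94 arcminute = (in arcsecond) 1676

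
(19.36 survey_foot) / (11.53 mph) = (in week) 1.893e-06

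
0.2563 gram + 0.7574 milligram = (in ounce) 0.009067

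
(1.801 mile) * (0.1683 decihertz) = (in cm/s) 4878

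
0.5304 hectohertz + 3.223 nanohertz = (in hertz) 53.04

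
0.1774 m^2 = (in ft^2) 1.91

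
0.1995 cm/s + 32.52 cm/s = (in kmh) 1.178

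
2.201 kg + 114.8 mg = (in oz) 77.64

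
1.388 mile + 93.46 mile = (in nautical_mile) 82.42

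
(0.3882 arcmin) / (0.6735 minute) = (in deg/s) 0.0001601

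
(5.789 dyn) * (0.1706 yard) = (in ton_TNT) 2.158e-15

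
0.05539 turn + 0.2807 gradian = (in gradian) 22.44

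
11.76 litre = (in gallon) 3.107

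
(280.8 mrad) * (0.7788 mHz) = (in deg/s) 0.01253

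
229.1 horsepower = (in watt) 1.708e+05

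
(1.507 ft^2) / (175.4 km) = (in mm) 0.0007982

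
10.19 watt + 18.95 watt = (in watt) 29.14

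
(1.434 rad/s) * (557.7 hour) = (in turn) 4.582e+05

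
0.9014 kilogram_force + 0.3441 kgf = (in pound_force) 2.746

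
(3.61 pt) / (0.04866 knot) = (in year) 1.613e-09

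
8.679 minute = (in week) 0.000861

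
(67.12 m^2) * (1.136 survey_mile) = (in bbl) 7.718e+05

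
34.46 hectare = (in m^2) 3.446e+05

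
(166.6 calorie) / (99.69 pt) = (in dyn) 1.982e+09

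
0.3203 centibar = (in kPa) 0.3203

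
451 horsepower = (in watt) 3.363e+05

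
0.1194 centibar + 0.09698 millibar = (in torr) 0.9683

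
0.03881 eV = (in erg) 6.218e-14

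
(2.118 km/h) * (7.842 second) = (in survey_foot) 15.14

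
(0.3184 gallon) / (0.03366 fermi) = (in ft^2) 3.854e+14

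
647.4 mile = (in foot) 3.418e+06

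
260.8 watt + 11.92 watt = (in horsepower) 0.3657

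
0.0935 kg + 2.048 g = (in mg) 9.555e+04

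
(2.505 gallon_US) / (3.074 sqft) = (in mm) 33.2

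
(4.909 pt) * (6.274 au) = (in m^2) 1.625e+09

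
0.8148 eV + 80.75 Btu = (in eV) 5.318e+23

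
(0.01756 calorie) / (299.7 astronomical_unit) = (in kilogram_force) 1.671e-16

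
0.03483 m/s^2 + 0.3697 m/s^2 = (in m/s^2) 0.4045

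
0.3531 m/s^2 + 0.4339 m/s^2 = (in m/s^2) 0.787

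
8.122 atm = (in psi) 119.4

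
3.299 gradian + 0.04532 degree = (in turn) 0.008373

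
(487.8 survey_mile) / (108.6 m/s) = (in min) 120.5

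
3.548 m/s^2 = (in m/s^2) 3.548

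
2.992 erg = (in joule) 2.992e-07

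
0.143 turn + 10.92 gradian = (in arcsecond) 2.207e+05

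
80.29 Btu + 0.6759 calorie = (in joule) 8.471e+04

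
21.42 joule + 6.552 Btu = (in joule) 6934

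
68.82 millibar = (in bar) 0.06882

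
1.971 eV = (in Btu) 2.993e-22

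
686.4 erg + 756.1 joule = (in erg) 7.561e+09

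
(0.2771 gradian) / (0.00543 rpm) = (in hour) 0.002126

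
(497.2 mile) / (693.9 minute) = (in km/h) 69.19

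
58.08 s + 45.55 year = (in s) 1.436e+09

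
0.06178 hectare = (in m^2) 617.8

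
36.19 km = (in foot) 1.187e+05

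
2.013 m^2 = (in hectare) 0.0002013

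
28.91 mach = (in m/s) 9844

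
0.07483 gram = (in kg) 7.483e-05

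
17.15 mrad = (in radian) 0.01715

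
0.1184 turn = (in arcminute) 2557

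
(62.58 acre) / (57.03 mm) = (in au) 2.968e-05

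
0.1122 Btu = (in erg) 1.184e+09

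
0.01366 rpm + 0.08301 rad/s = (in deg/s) 4.838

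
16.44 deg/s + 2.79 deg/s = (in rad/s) 0.3356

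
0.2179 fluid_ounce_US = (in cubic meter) 6.444e-06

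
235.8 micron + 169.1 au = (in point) 7.171e+16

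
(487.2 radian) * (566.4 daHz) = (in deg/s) 1.581e+08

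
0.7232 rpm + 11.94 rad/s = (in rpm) 114.7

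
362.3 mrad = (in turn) 0.05766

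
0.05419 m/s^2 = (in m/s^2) 0.05419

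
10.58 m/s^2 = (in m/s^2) 10.58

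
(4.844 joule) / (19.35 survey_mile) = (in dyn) 15.56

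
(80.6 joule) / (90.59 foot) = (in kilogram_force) 0.2977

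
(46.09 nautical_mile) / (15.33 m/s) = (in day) 0.06445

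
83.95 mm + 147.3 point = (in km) 0.0001359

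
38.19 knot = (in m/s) 19.65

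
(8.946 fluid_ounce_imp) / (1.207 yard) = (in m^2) 0.0002303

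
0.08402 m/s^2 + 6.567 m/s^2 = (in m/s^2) 6.651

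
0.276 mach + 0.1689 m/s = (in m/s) 94.15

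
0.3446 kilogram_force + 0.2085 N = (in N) 3.588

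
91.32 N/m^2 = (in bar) 0.0009132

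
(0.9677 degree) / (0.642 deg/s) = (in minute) 0.02512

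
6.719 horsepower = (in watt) 5010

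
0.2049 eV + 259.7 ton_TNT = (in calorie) 2.597e+11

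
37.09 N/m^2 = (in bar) 0.0003709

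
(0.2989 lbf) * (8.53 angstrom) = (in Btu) 1.075e-12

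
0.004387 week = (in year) 8.413e-05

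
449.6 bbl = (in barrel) 449.6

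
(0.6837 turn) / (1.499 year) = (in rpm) 8.678e-07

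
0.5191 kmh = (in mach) 0.0004235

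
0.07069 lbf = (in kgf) 0.03206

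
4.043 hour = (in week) 0.02407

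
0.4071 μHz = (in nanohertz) 407.1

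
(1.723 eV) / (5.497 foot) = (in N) 1.648e-19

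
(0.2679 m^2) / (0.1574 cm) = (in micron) 1.702e+08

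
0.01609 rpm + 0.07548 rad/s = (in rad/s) 0.07716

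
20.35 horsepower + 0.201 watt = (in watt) 1.518e+04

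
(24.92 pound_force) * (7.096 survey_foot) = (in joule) 239.8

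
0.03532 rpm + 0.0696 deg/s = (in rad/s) 0.004913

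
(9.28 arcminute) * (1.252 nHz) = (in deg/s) 1.936e-10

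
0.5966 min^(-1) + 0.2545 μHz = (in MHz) 9.944e-09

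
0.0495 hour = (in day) 0.002063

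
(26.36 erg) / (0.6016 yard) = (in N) 4.792e-06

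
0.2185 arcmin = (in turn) 1.012e-05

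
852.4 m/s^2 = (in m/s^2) 852.4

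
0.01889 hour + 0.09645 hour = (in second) 415.2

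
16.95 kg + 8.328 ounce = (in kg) 17.19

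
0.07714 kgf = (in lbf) 0.1701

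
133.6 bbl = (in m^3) 21.24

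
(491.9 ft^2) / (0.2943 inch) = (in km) 6.113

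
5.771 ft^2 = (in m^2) 0.5361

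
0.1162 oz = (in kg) 0.003294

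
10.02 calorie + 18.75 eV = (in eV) 2.617e+20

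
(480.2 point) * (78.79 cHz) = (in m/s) 0.1335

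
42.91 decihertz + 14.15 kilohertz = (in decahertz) 1415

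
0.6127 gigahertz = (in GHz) 0.6127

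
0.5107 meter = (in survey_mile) 0.0003173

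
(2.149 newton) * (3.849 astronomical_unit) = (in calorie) 2.957e+11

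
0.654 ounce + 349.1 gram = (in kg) 0.3676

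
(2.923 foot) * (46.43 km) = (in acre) 10.22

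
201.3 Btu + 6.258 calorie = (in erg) 2.124e+12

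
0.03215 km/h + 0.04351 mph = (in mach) 8.335e-05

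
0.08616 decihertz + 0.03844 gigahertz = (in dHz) 3.844e+08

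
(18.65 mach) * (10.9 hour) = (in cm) 2.492e+10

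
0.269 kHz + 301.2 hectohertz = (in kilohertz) 30.39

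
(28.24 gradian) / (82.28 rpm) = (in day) 5.959e-07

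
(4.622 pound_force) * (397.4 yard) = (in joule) 7471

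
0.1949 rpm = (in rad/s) 0.02041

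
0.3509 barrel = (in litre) 55.79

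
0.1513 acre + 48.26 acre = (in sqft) 2.109e+06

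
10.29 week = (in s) 6.223e+06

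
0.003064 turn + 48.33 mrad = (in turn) 0.01076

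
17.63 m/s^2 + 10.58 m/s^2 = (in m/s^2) 28.21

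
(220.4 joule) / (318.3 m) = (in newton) 0.6924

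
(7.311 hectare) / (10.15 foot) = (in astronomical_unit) 1.58e-07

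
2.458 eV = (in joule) 3.938e-19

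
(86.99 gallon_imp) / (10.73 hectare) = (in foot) 1.209e-05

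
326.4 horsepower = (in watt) 2.434e+05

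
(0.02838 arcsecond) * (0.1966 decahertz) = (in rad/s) 2.705e-07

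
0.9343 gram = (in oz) 0.03296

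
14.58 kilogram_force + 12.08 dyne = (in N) 143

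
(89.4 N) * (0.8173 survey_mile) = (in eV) 7.339e+23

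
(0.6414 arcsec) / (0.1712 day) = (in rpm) 2.008e-09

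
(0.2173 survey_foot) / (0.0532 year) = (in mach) 1.159e-10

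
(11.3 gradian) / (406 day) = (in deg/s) 2.899e-07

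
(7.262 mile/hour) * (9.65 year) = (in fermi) 9.88e+23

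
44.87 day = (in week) 6.41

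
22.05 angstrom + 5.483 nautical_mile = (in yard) 1.111e+04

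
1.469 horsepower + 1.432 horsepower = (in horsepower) 2.901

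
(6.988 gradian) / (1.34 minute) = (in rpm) 0.01304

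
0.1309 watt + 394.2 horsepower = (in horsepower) 394.2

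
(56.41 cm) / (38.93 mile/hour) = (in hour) 9.004e-06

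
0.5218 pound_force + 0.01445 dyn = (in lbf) 0.5218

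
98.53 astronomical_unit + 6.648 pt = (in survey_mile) 9.159e+09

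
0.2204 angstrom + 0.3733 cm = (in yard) 0.004082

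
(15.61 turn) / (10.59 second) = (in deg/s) 530.7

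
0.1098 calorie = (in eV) 2.867e+18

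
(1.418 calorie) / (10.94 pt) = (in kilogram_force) 156.8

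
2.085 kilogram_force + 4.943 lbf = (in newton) 42.43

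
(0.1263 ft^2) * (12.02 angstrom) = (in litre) 1.41e-08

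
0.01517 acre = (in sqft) 660.8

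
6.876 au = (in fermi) 1.029e+27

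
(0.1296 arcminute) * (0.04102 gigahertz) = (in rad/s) 1546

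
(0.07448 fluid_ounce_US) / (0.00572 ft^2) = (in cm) 0.4145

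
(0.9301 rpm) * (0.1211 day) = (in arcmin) 3.503e+06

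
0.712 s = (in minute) 0.01187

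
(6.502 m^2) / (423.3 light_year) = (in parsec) 5.262e-35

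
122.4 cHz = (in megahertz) 1.224e-06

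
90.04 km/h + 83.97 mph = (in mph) 139.9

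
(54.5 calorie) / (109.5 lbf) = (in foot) 1.536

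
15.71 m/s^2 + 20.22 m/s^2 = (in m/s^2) 35.93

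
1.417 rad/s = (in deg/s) 81.19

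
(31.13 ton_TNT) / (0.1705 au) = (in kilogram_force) 0.5207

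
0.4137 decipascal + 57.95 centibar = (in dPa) 5.795e+05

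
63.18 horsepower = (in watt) 4.711e+04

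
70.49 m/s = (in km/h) 253.8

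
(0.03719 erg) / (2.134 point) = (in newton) 4.94e-06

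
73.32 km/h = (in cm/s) 2037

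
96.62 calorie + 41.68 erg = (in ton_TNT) 9.662e-08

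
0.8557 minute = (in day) 0.0005942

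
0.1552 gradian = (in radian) 0.002438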